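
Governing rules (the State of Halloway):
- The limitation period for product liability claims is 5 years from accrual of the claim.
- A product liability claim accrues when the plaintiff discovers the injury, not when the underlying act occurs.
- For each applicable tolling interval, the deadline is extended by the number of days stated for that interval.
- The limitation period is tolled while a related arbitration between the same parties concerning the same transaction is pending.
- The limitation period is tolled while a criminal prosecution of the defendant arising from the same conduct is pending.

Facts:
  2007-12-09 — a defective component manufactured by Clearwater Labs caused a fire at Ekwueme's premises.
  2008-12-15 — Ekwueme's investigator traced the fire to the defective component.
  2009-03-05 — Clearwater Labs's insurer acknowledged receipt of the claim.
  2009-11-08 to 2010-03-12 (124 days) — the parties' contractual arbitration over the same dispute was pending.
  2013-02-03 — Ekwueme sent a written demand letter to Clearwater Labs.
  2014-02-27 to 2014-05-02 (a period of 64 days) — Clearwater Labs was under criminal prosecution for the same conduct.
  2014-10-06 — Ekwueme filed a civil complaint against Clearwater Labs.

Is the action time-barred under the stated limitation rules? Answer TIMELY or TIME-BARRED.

TIME-BARRED

The claim did not accrue until Ekwueme discovered the injury on 2008-12-15; the 2007-12-09 act date does not start the clock under the stated rule.
5 years from 2008-12-15 is 2013-12-15.
Because the pending related arbitration ran from 2009-11-08 to 2010-03-12, the deadline is extended by 124 days to 2014-04-18.
The pending criminal prosecution from 2014-02-27 to 2014-05-02 tolled the period for 64 days, extending the deadline to 2014-06-21.
Nothing else in the chronology tolls or restarts the period.
Filing on 2014-10-06 missed the 2014-06-21 deadline — the action is time-barred.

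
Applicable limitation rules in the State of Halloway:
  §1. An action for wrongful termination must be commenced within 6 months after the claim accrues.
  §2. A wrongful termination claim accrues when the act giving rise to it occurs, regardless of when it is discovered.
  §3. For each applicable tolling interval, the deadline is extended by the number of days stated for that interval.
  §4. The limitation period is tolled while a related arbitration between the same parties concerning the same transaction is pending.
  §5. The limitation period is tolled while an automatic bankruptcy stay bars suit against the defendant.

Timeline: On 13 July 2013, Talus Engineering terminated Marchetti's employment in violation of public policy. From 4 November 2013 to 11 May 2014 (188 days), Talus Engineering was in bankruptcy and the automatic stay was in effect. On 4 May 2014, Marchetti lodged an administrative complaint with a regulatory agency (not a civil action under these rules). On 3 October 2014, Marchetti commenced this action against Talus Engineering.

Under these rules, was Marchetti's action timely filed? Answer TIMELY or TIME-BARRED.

The limitation period began to run on 13 July 2013.
6 months from 13 July 2013 is 13 January 2014.
The automatic bankruptcy stay from 4 November 2013 to 11 May 2014 tolled the period for 188 days, extending the deadline to 20 July 2014.
None of the other events listed affects the running of the period under the stated rules.
Filing on 3 October 2014 missed the 20 July 2014 deadline — the action is time-barred.

TIME-BARRED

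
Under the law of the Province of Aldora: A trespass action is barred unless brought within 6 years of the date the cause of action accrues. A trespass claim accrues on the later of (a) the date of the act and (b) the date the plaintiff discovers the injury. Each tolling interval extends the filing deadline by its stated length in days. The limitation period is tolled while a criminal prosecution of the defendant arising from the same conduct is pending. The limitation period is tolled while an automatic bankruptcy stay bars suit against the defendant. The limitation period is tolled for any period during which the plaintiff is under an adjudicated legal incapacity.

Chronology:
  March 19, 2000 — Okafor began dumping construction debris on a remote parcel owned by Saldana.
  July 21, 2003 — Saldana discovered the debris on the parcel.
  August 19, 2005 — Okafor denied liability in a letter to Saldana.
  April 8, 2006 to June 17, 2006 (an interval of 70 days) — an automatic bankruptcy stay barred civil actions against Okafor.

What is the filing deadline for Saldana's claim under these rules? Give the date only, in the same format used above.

September 29, 2009

The claim accrued on July 21, 2003 — the later of the March 19, 2000 act and the July 21, 2003 discovery.
6 years from July 21, 2003 is July 21, 2009.
The period was tolled for 70 days by the automatic bankruptcy stay (April 8, 2006 to June 17, 2006), pushing the deadline to September 29, 2009.
The other events in the timeline have no effect on the limitation period under the stated rules.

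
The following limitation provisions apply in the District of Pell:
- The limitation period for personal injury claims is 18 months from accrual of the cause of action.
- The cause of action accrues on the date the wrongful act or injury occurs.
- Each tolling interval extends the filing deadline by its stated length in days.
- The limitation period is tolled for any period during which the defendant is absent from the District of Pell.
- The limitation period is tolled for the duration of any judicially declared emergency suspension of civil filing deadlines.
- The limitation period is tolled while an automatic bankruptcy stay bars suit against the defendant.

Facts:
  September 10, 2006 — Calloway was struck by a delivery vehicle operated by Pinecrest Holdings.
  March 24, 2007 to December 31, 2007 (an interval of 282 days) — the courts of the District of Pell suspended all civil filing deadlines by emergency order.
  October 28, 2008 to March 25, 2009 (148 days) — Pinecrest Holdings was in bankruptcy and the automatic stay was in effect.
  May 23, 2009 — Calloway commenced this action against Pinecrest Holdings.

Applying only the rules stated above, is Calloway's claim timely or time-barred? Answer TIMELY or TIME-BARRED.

The cause of action accrued on September 10, 2006, the date of the act.
18 months from September 10, 2006 is March 10, 2008.
The period was tolled for 282 days by the emergency suspension of filing deadlines (March 24, 2007 to December 31, 2007), pushing the deadline to December 17, 2008.
Because the automatic bankruptcy stay ran from October 28, 2008 to March 25, 2009, the deadline is extended by 148 days to May 14, 2009.
Filing on May 23, 2009 missed the May 14, 2009 deadline — the action is time-barred.

TIME-BARRED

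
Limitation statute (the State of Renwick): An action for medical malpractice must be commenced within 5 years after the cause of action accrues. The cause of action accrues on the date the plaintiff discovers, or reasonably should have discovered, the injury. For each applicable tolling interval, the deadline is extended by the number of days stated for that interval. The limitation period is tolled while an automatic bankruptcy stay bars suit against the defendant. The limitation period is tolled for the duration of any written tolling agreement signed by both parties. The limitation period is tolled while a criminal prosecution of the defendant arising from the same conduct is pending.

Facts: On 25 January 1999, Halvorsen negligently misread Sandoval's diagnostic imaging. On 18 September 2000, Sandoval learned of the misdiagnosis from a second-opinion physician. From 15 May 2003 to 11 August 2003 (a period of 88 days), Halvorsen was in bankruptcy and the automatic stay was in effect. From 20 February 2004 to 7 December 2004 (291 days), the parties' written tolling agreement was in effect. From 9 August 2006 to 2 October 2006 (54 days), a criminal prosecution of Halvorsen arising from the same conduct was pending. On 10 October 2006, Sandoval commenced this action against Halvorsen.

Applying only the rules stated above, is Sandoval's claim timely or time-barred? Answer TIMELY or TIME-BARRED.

Under the discovery rule, the claim accrued on 18 September 2000, when Sandoval discovered the injury — not on the 25 January 1999 date of the underlying act.
Adding the 5 years base period to 18 September 2000 gives a deadline of 18 September 2005, before any tolling.
The period was tolled for 88 days by the automatic bankruptcy stay (15 May 2003 to 11 August 2003), pushing the deadline to 15 December 2005.
Because the written tolling agreement ran from 20 February 2004 to 7 December 2004, the deadline is extended by 291 days to 2 October 2006.
The pending criminal prosecution from 9 August 2006 to 2 October 2006 tolled the period for 54 days, extending the deadline to 25 November 2006.
Filing on 10 October 2006 beat the 25 November 2006 deadline — the action is timely.

TIMELY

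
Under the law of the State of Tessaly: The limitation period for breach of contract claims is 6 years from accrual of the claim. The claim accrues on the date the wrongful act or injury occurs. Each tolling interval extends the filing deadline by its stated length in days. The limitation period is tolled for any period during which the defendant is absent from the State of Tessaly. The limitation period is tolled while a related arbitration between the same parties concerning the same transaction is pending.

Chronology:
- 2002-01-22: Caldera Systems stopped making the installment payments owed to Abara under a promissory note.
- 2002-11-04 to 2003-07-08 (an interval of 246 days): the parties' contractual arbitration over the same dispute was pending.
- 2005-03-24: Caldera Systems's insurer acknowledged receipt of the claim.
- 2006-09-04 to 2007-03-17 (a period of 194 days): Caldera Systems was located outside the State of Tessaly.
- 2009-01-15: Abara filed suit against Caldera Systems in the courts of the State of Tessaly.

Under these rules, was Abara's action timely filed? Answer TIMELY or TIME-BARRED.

The claim accrued on 2002-01-22, the date of the act.
6 years from 2002-01-22 is 2008-01-22.
Because the pending related arbitration ran from 2002-11-04 to 2003-07-08, the deadline is extended by 246 days to 2008-09-24.
Because the defendant's absence from the jurisdiction ran from 2006-09-04 to 2007-03-17, the deadline is extended by 194 days to 2009-04-06.
None of the other events listed affects the running of the period under the stated rules.
The 2009-01-15 filing precedes the 2009-04-06 deadline; the claim is timely.

TIMELY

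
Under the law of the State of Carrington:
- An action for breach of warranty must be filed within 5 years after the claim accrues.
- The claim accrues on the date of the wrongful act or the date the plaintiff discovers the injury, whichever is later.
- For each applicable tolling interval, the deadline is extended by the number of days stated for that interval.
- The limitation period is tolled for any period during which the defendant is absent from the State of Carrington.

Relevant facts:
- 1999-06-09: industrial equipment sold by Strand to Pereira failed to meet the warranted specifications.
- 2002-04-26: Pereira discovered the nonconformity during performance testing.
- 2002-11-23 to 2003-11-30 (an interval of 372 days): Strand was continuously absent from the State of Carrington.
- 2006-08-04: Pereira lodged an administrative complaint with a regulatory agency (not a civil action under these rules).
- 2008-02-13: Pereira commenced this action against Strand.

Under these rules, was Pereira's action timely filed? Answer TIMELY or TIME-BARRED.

Because discovery on 2002-04-26 post-dates the 1999-06-09 act, accrual under the later-of rule falls on 2002-04-26.
The untolled deadline — 5 years after 2002-04-26 — is 2007-04-26.
The defendant's absence from the jurisdiction from 2002-11-23 to 2003-11-30 tolled the period for 372 days, extending the deadline to 2008-05-02.
Nothing else in the chronology tolls or restarts the period.
The 2008-02-13 filing precedes the 2008-05-02 deadline; the claim is timely.

TIMELY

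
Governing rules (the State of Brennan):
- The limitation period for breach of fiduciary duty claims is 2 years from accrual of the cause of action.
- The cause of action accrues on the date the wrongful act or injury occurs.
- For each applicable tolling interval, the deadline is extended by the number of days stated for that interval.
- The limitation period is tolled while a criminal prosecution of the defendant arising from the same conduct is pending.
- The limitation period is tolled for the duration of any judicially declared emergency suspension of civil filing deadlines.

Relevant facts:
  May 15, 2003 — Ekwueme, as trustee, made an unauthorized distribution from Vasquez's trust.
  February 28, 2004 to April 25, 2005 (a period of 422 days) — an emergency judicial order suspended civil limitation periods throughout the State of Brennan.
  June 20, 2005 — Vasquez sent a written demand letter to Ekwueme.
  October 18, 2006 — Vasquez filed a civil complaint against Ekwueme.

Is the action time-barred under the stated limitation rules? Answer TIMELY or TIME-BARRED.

The limitation period began to run on May 15, 2003.
Adding the 2 years base period to May 15, 2003 gives a deadline of May 15, 2005, before any tolling.
The period was tolled for 422 days by the emergency suspension of filing deadlines (February 28, 2004 to April 25, 2005), pushing the deadline to July 11, 2006.
The other events in the timeline have no effect on the limitation period under the stated rules.
Vasquez filed on October 18, 2006, after the July 11, 2006 deadline, so the action is time-barred.

TIME-BARRED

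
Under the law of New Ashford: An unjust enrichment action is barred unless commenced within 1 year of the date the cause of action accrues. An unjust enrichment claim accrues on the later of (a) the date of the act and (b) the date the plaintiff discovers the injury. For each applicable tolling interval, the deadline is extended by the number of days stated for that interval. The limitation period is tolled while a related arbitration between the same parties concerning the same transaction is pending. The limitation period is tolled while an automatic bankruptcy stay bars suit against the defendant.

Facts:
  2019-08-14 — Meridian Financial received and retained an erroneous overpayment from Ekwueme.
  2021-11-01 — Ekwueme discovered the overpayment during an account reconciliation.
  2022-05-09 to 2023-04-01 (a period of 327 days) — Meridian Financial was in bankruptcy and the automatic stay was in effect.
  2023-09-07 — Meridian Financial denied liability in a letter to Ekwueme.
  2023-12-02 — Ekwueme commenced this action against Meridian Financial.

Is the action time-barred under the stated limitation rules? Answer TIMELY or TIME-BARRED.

TIME-BARRED

Because discovery on 2021-11-01 post-dates the 2019-08-14 act, accrual under the later-of rule falls on 2021-11-01.
The untolled deadline — 1 year after 2021-11-01 — is 2022-11-01.
Because the automatic bankruptcy stay ran from 2022-05-09 to 2023-04-01, the deadline is extended by 327 days to 2023-09-24.
Nothing else in the chronology tolls or restarts the period.
Ekwueme filed on 2023-12-02, after the 2023-09-24 deadline, so the action is time-barred.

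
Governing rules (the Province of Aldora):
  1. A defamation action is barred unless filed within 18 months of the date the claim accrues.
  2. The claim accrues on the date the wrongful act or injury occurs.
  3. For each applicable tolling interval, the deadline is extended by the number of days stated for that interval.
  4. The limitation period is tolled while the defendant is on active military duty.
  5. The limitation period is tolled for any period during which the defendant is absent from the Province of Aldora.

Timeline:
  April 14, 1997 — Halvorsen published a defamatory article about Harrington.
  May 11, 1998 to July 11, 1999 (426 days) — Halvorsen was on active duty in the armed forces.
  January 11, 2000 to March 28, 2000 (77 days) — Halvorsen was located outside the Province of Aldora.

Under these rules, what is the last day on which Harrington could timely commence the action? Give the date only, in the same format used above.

The claim accrued on April 14, 1997, the date of the act.
Adding the 18 months base period to April 14, 1997 gives a deadline of October 14, 1998, before any tolling.
The period was tolled for 426 days by the defendant's active military service (May 11, 1998 to July 11, 1999), pushing the deadline to December 14, 1999.
The defendant's absence from the jurisdiction from January 11, 2000 to March 28, 2000 began after the period had already run on December 14, 1999, so it has no tolling effect.

December 14, 1999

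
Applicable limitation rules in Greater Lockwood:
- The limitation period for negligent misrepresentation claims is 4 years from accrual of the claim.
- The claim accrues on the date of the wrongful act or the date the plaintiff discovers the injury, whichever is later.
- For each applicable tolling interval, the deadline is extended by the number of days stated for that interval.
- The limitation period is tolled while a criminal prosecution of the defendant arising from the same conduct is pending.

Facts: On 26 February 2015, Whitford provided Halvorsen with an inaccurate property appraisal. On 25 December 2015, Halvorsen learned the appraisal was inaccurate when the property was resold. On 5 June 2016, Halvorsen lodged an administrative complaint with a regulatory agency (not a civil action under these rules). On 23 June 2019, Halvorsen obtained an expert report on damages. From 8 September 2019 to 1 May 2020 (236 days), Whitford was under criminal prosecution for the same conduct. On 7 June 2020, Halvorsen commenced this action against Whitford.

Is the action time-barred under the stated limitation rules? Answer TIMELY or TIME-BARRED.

TIMELY

The claim accrued on 25 December 2015 — the later of the 26 February 2015 act and the 25 December 2015 discovery.
The untolled deadline — 4 years after 25 December 2015 — is 25 December 2019.
Because the pending criminal prosecution ran from 8 September 2019 to 1 May 2020, the deadline is extended by 236 days to 17 August 2020.
The other events in the timeline have no effect on the limitation period under the stated rules.
Filing on 7 June 2020 beat the 17 August 2020 deadline — the action is timely.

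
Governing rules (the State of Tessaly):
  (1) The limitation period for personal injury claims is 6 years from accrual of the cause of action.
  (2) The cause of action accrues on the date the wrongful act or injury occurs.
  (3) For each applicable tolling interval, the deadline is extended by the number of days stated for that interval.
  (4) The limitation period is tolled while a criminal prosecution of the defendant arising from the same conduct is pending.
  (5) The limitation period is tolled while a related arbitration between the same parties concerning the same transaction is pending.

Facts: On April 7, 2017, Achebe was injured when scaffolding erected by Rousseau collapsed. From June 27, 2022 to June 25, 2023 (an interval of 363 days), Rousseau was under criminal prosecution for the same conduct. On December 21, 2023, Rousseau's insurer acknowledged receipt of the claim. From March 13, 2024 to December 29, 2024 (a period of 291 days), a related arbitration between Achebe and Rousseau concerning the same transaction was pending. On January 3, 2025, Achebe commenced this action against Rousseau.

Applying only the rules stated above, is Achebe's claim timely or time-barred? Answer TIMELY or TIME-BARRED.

TIMELY

The claim accrued on April 7, 2017, when the wrongful act occurred.
The untolled deadline — 6 years after April 7, 2017 — is April 7, 2023.
Because the pending criminal prosecution ran from June 27, 2022 to June 25, 2023, the deadline is extended by 363 days to April 4, 2024.
Because the pending related arbitration ran from March 13, 2024 to December 29, 2024, the deadline is extended by 291 days to January 20, 2025.
The other events in the timeline have no effect on the limitation period under the stated rules.
The January 3, 2025 filing precedes the January 20, 2025 deadline; the claim is timely.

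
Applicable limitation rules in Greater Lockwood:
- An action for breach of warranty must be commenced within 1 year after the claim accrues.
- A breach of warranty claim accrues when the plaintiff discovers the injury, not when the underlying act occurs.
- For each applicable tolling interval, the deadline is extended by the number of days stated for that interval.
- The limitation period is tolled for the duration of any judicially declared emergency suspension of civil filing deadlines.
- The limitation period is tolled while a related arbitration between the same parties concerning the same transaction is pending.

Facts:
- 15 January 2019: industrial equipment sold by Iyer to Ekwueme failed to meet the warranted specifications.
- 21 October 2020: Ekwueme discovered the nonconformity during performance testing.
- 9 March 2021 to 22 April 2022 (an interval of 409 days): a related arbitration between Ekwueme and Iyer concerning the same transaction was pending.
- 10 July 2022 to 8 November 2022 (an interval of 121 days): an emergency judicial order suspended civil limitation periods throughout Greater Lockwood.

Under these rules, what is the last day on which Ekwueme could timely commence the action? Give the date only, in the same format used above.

4 April 2023

Under the discovery rule, the claim accrued on 21 October 2020, when Ekwueme discovered the injury — not on the 15 January 2019 date of the underlying act.
1 year from 21 October 2020 is 21 October 2021.
The pending related arbitration from 9 March 2021 to 22 April 2022 tolled the period for 409 days, extending the deadline to 4 December 2022.
The period was tolled for 121 days by the emergency suspension of filing deadlines (10 July 2022 to 8 November 2022), pushing the deadline to 4 April 2023.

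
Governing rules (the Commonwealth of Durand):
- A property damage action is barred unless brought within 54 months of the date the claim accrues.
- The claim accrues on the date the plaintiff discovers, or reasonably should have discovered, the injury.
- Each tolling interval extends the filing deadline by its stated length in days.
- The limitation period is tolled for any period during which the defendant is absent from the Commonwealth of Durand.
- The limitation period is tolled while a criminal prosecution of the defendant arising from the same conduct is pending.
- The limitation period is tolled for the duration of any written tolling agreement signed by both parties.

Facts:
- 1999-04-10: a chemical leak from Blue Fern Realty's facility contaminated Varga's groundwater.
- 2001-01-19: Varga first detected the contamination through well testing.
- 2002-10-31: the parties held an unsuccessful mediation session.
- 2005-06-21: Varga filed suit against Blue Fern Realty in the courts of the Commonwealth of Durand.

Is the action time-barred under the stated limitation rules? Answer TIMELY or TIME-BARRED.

TIMELY

Accrual is tied to discovery, so the period began on 2001-01-19 rather than on 1999-04-10 when the act occurred.
The untolled deadline — 54 months after 2001-01-19 — is 2005-07-19.
Nothing else in the chronology tolls or restarts the period.
Filing on 2005-06-21 beat the 2005-07-19 deadline — the action is timely.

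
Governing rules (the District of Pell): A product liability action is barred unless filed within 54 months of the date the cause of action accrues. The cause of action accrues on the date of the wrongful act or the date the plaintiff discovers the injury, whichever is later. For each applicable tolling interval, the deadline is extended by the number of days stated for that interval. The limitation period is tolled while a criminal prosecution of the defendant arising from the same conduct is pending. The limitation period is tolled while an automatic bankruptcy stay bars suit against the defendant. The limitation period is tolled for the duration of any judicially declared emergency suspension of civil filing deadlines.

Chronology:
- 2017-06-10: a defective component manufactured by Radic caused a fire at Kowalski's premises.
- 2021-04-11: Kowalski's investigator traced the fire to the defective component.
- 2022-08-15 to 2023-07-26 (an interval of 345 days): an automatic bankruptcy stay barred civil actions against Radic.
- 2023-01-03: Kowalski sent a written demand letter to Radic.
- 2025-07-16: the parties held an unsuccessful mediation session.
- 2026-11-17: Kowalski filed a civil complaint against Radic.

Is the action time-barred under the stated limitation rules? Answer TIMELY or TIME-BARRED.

Because discovery on 2021-04-11 post-dates the 2017-06-10 act, accrual under the later-of rule falls on 2021-04-11.
The untolled deadline — 54 months after 2021-04-11 — is 2025-10-11.
The automatic bankruptcy stay from 2022-08-15 to 2023-07-26 tolled the period for 345 days, extending the deadline to 2026-09-21.
None of the other events listed affects the running of the period under the stated rules.
Filing on 2026-11-17 missed the 2026-09-21 deadline — the action is time-barred.

TIME-BARRED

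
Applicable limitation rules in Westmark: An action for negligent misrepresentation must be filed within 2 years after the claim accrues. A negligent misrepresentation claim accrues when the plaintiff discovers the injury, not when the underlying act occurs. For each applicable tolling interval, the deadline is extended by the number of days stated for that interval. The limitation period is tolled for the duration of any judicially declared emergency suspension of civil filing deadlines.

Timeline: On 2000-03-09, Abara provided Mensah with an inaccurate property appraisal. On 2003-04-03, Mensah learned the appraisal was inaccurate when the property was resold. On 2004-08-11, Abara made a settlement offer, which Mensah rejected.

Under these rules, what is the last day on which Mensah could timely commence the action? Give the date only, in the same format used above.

2005-04-03

Under the discovery rule, the claim accrued on 2003-04-03, when Mensah discovered the injury — not on the 2000-03-09 date of the underlying act.
The untolled deadline — 2 years after 2003-04-03 — is 2005-04-03.
None of the other events listed affects the running of the period under the stated rules.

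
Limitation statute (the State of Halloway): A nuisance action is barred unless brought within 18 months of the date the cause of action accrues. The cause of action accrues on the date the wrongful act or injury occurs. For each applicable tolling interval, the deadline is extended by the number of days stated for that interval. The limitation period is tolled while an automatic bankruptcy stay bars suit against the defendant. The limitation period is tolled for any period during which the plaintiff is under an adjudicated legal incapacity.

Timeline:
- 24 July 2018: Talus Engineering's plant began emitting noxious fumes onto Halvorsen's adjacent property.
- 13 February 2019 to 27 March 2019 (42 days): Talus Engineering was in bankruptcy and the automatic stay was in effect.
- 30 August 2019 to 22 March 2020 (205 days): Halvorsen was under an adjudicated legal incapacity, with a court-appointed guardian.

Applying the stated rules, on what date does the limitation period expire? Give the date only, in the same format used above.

27 September 2020

The cause of action accrued on 24 July 2018, the date of the act.
Adding the 18 months base period to 24 July 2018 gives a deadline of 24 January 2020, before any tolling.
Because the automatic bankruptcy stay ran from 13 February 2019 to 27 March 2019, the deadline is extended by 42 days to 6 March 2020.
Because the plaintiff's legal incapacity ran from 30 August 2019 to 22 March 2020, the deadline is extended by 205 days to 27 September 2020.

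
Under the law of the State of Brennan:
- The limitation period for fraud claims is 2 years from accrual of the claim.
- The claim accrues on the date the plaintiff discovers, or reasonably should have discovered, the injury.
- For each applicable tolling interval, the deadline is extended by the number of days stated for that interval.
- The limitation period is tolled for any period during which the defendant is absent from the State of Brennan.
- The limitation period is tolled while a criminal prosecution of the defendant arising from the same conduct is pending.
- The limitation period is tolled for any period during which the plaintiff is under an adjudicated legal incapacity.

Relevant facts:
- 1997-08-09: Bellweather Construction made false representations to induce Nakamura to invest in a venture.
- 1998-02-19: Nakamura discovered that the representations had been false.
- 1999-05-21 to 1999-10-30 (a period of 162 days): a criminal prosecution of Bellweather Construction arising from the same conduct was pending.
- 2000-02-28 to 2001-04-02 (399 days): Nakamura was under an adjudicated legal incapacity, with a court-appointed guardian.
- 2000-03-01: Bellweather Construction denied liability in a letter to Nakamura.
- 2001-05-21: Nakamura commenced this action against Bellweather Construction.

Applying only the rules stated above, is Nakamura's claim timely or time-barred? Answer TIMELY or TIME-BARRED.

TIMELY

The claim did not accrue until Nakamura discovered the injury on 1998-02-19; the 1997-08-09 act date does not start the clock under the stated rule.
2 years from 1998-02-19 is 2000-02-19.
Because the pending criminal prosecution ran from 1999-05-21 to 1999-10-30, the deadline is extended by 162 days to 2000-07-30.
Because the plaintiff's legal incapacity ran from 2000-02-28 to 2001-04-02, the deadline is extended by 399 days to 2001-09-02.
Nothing else in the chronology tolls or restarts the period.
The 2001-05-21 filing precedes the 2001-09-02 deadline; the claim is timely.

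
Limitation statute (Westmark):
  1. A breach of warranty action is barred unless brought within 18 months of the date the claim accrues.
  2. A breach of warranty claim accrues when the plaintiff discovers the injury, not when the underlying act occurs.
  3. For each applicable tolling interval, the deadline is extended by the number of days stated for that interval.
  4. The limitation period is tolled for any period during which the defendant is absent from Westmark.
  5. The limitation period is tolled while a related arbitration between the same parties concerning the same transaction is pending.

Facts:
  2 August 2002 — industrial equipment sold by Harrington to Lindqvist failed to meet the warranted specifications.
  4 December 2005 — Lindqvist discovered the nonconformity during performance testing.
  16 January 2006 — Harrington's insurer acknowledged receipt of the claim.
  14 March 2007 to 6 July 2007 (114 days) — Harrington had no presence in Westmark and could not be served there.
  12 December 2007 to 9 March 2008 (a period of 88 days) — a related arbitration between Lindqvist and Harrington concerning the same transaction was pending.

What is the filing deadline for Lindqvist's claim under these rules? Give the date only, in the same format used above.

26 September 2007

The claim did not accrue until Lindqvist discovered the injury on 4 December 2005; the 2 August 2002 act date does not start the clock under the stated rule.
The untolled deadline — 18 months after 4 December 2005 — is 4 June 2007.
The period was tolled for 114 days by the defendant's absence from the jurisdiction (14 March 2007 to 6 July 2007), pushing the deadline to 26 September 2007.
By the time the pending related arbitration began on 12 December 2007, the limitation period had already expired on 26 September 2007; that interval cannot revive it.
None of the other events listed affects the running of the period under the stated rules.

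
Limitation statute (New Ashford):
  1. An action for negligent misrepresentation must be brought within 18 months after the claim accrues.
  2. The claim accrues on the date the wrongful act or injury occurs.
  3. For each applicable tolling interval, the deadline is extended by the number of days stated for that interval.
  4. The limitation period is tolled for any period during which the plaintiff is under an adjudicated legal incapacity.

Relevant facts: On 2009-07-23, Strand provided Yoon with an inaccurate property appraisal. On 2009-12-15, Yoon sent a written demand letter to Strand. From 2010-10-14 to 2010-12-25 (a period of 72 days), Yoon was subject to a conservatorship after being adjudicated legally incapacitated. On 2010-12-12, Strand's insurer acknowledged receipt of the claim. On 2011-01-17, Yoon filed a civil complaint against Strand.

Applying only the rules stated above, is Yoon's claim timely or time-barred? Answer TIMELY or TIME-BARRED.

TIMELY

The claim accrued on 2009-07-23, when the wrongful act occurred.
Adding the 18 months base period to 2009-07-23 gives a deadline of 2011-01-23, before any tolling.
The period was tolled for 72 days by the plaintiff's legal incapacity (2010-10-14 to 2010-12-25), pushing the deadline to 2011-04-05.
None of the other events listed affects the running of the period under the stated rules.
Yoon filed on 2011-01-17, before the 2011-04-05 deadline, so the action is timely.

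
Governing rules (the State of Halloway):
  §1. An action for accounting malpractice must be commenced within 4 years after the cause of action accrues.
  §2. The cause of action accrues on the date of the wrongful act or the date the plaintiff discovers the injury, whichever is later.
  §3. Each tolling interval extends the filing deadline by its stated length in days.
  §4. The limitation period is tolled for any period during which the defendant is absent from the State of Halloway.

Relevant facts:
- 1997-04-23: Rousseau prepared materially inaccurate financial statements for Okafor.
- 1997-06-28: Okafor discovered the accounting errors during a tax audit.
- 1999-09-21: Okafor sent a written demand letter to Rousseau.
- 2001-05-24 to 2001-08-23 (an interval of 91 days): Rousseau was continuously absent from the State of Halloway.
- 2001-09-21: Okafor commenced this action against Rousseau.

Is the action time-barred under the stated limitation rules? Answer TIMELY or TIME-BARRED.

Taking the later of the act (1997-04-23) and discovery (1997-06-28), the claim accrued on 1997-06-28.
4 years from 1997-06-28 is 2001-06-28.
Because the defendant's absence from the jurisdiction ran from 2001-05-24 to 2001-08-23, the deadline is extended by 91 days to 2001-09-27.
None of the other events listed affects the running of the period under the stated rules.
The 2001-09-21 filing precedes the 2001-09-27 deadline; the claim is timely.

TIMELY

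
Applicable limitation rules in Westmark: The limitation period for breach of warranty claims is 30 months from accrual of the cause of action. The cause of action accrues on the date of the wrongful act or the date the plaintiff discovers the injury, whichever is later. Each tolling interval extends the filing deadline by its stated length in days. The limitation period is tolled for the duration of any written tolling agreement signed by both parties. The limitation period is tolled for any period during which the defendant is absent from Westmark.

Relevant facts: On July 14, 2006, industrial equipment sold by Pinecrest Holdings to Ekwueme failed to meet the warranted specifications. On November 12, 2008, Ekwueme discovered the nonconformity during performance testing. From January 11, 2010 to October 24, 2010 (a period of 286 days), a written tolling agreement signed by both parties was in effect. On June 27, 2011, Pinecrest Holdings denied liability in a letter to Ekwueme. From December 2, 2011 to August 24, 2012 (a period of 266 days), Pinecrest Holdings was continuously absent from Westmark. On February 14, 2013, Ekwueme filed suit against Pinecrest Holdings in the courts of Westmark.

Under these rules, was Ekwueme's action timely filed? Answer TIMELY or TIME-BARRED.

Because discovery on November 12, 2008 post-dates the July 14, 2006 act, accrual under the later-of rule falls on November 12, 2008.
The untolled deadline — 30 months after November 12, 2008 — is May 12, 2011.
Because the written tolling agreement ran from January 11, 2010 to October 24, 2010, the deadline is extended by 286 days to February 22, 2012.
The defendant's absence from the jurisdiction from December 2, 2011 to August 24, 2012 tolled the period for 266 days, extending the deadline to November 14, 2012.
None of the other events listed affects the running of the period under the stated rules.
Filing on February 14, 2013 missed the November 14, 2012 deadline — the action is time-barred.

TIME-BARRED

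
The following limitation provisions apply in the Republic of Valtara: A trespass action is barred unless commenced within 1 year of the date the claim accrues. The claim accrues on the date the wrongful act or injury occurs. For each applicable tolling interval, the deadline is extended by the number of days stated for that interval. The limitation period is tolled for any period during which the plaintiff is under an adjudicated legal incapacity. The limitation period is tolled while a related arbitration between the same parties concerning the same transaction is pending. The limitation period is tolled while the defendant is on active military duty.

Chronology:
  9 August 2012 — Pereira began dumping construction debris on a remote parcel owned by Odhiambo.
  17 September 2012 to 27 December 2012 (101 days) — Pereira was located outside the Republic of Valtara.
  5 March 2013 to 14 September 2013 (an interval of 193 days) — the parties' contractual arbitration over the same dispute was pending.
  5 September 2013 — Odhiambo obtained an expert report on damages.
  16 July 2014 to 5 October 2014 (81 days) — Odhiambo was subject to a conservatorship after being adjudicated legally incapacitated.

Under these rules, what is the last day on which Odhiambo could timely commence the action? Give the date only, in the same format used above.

18 February 2014

The claim accrued on 9 August 2012, the date of the act.
Adding the 1 year base period to 9 August 2012 gives a deadline of 9 August 2013, before any tolling.
The period was tolled for 193 days by the pending related arbitration (5 March 2013 to 14 September 2013), pushing the deadline to 18 February 2014.
By the time the plaintiff's legal incapacity began on 16 July 2014, the limitation period had already expired on 18 February 2014; that interval cannot revive it.
The defendant's absence from the jurisdiction from 17 September 2012 to 27 December 2012 does not toll the period, because no stated rule makes the defendant's absence a tolling event.
None of the other events listed affects the running of the period under the stated rules.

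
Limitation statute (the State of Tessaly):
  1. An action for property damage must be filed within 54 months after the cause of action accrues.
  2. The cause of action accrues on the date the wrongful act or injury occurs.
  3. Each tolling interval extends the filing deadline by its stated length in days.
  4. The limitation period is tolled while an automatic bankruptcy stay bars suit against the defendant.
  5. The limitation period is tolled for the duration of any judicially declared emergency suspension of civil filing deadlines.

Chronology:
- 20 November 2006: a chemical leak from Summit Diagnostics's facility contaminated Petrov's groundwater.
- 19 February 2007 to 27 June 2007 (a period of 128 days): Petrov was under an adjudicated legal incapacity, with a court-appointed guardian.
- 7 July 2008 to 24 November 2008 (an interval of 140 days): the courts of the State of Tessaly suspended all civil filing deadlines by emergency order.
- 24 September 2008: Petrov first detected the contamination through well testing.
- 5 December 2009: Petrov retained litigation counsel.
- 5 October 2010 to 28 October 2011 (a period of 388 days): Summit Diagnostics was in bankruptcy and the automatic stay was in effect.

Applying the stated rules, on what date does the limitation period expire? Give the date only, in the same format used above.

29 October 2012

Because the rule ties accrual to occurrence, the claim accrued on 20 November 2006, not on the 24 September 2008 discovery date.
The untolled deadline — 54 months after 20 November 2006 — is 20 May 2011.
Because the emergency suspension of filing deadlines ran from 7 July 2008 to 24 November 2008, the deadline is extended by 140 days to 7 October 2011.
The automatic bankruptcy stay from 5 October 2010 to 28 October 2011 tolled the period for 388 days, extending the deadline to 29 October 2012.
Although the plaintiff's incapacity ran from 19 February 2007 to 27 June 2007, the stated rules do not make that a tolling event, so it is disregarded.
Nothing else in the chronology tolls or restarts the period.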